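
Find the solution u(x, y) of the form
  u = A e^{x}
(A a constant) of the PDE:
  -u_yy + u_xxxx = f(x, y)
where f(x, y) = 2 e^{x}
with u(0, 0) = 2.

Substitute the ansatz u = A e^{x} into the left-hand side.
Derivatives of the ansatz:
  u_yy = 0
  u_xxxx = A e^{x}
Term by term:
  -u_yy = 0
  u_xxxx = A e^{x}
So the left-hand side equals
  A e^{x}
This must equal f(x, y) = 2 e^{x} identically.
Matching coefficients of the independent functions:
  [e^{x}]:  A = 2
Solving: A = 2.
Check against the point condition:
  u(0, 0) = 2  ⟹  A = 2  ✓
Hence u(x, y) = 2 e^{x}.

Answer: u(x, y) = 2 e^{x}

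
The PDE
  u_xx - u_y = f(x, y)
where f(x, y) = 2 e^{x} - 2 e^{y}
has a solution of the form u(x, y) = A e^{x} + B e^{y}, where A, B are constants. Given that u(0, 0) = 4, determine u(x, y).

Answer: u(x, y) = 2 e^{x} + 2 e^{y}

Derivation:
Substitute the ansatz u = A e^{x} + B e^{y} into the left-hand side.
Derivatives of the ansatz:
  u_xx = A e^{x}
  u_y = B e^{y}
Term by term:
  u_xx = A e^{x}
  -u_y = - B e^{y}
So the left-hand side equals
  A e^{x} - B e^{y}
This must equal f(x, y) = 2 e^{x} - 2 e^{y} identically.
Matching coefficients of the independent functions:
  [e^{x}]:  A = 2
  [e^{y}]:  - B = -2
Solving: A = 2, B = 2.
Check against the point condition:
  u(0, 0) = 4  ⟹  A + B = 4  ✓
Hence u(x, y) = 2 e^{x} + 2 e^{y}.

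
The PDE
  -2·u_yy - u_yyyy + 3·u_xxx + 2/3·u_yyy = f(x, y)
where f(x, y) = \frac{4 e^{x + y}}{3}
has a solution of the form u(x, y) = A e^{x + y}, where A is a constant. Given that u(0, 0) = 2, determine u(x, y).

Answer: u(x, y) = 2 e^{x + y}

Derivation:
Substitute the ansatz u = A e^{x + y} into the left-hand side.
Derivatives of the ansatz:
  u_yy = A e^{x} e^{y}
  u_yyyy = A e^{x} e^{y}
  u_xxx = A e^{x} e^{y}
  u_yyy = A e^{x} e^{y}
Term by term:
  -2·u_yy = - 2 A e^{x} e^{y}
  -u_yyyy = - A e^{x} e^{y}
  3·u_xxx = 3 A e^{x} e^{y}
  2/3·u_yyy = \frac{2 A e^{x} e^{y}}{3}
So the left-hand side equals
  \frac{2 A e^{x} e^{y}}{3}
This must equal f(x, y) identically; expanded, f = \frac{4 e^{x} e^{y}}{3}.
Matching coefficients of the independent functions:
  [e^{x} e^{y}]:  \frac{2 A}{3} = \frac{4}{3}
Solving: A = 2.
Check against the point condition:
  u(0, 0) = 2  ⟹  A = 2  ✓
Hence u(x, y) = 2 e^{x + y}.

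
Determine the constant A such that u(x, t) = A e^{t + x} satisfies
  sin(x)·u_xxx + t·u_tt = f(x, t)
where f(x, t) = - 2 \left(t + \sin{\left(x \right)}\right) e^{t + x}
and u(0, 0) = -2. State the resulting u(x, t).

Substitute the ansatz u = A e^{t + x} into the left-hand side.
Derivatives of the ansatz:
  u_xxx = A e^{t} e^{x}
  u_tt = A e^{t} e^{x}
Term by term:
  sin(x)·u_xxx = A e^{t} e^{x} \sin{\left(x \right)}
  t·u_tt = A t e^{t} e^{x}
So the left-hand side equals
  A t e^{t} e^{x} + A e^{t} e^{x} \sin{\left(x \right)}
This must equal f(x, t) identically; expanded, f = - 2 t e^{t} e^{x} - 2 e^{t} e^{x} \sin{\left(x \right)}.
Matching coefficients of the independent functions:
  [t e^{t} e^{x}, e^{t} e^{x} \sin{\left(x \right)}]:  A = -2
Solving: A = -2.
Check against the point condition:
  u(0, 0) = -2  ⟹  A = -2  ✓
Hence u(x, t) = - 2 e^{t + x}.

Answer: u(x, t) = - 2 e^{t + x}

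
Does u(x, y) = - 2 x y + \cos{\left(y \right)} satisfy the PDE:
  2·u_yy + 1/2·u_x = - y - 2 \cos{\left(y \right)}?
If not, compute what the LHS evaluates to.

Evaluate each term of the left-hand side for u = - 2 x y + \cos{\left(y \right)}.
Derivatives:
  u_yy = - \cos{\left(y \right)}
  u_x = - 2 y
Terms:
  2·u_yy = - 2 \cos{\left(y \right)}
  1/2·u_x = - y
Sum: LHS = - y - 2 \cos{\left(y \right)}
This is exactly the given right-hand side, so u is a solution.

Answer: Yes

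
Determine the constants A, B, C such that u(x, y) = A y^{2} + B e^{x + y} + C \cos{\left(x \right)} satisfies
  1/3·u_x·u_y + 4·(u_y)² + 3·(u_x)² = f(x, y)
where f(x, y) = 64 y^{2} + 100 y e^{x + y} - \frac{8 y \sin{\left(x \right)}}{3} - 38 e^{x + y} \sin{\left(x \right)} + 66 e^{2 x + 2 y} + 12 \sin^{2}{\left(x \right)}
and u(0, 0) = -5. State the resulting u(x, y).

Substitute the ansatz u = A y^{2} + B e^{x + y} + C \cos{\left(x \right)} into the left-hand side.
Derivatives of the ansatz:
  u_x = B e^{x} e^{y} - C \sin{\left(x \right)}
  u_y = 2 A y + B e^{x} e^{y}
Term by term:
  1/3·u_x·u_y = \frac{2 A B y e^{x} e^{y}}{3} - \frac{2 A C y \sin{\left(x \right)}}{3} + \frac{B^{2} e^{2 x} e^{2 y}}{3} - \frac{B C e^{x} e^{y} \sin{\left(x \right)}}{3}
  4·(u_y)² = 16 A^{2} y^{2} + 16 A B y e^{x} e^{y} + 4 B^{2} e^{2 x} e^{2 y}
  3·(u_x)² = 3 B^{2} e^{2 x} e^{2 y} - 6 B C e^{x} e^{y} \sin{\left(x \right)} + 3 C^{2} \sin^{2}{\left(x \right)}
So the left-hand side equals
  16 A^{2} y^{2} + \frac{50 A B y e^{x} e^{y}}{3} - \frac{2 A C y \sin{\left(x \right)}}{3} + \frac{22 B^{2} e^{2 x} e^{2 y}}{3} - \frac{19 B C e^{x} e^{y} \sin{\left(x \right)}}{3} + 3 C^{2} \sin^{2}{\left(x \right)}
This must equal f(x, y) identically; expanded, f = 64 y^{2} + 100 y e^{x} e^{y} - \frac{8 y \sin{\left(x \right)}}{3} + 66 e^{2 x} e^{2 y} - 38 e^{x} e^{y} \sin{\left(x \right)} + 12 \sin^{2}{\left(x \right)}.
Matching coefficients of the independent functions:
  [y^{2}]:  16 A^{2} = 64
  [y \sin{\left(x \right)}]:  - \frac{2 A C}{3} = - \frac{8}{3}
  [e^{2 x} e^{2 y}]:  \frac{22 B^{2}}{3} = 66
  [y e^{x} e^{y}]:  \frac{50 A B}{3} = 100
  [e^{x} e^{y} \sin{\left(x \right)}]:  - \frac{19 B C}{3} = -38
  [\sin^{2}{\left(x \right)}]:  3 C^{2} = 12
These equations allow (A, B, C) = (-2, -3, -2) or (2, 3, 2).
Impose the point condition(s):
  u(0, 0) = -5  ⟹  B + C = -5
Only A = -2, B = -3, C = -2 satisfies everything.
Hence u(x, y) = - 2 y^{2} - 3 e^{x + y} - 2 \cos{\left(x \right)}.

Answer: u(x, y) = - 2 y^{2} - 3 e^{x + y} - 2 \cos{\left(x \right)}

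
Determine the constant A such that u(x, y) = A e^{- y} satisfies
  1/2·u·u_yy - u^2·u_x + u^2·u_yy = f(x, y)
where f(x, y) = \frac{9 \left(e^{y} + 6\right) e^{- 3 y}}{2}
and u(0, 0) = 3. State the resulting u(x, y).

Answer: u(x, y) = 3 e^{- y}

Derivation:
Substitute the ansatz u = A e^{- y} into the left-hand side.
Derivatives of the ansatz:
  u_yy = A e^{- y}
  u_x = 0
Term by term:
  1/2·u·u_yy = \frac{A^{2} e^{- 2 y}}{2}
  -u^2·u_x = 0
  u^2·u_yy = A^{3} e^{- 3 y}
So the left-hand side equals
  A^{3} e^{- 3 y} + \frac{A^{2} e^{- 2 y}}{2}
This must equal f(x, y) identically; expanded, f = \frac{9 e^{- 2 y}}{2} + 27 e^{- 3 y}.
Matching coefficients of the independent functions:
  [e^{- 3 y}]:  A^{3} = 27
  [e^{- 2 y}]:  \frac{A^{2}}{2} = \frac{9}{2}
Solving: A = 3.
Check against the point condition:
  u(0, 0) = 3  ⟹  A = 3  ✓
Hence u(x, y) = 3 e^{- y}.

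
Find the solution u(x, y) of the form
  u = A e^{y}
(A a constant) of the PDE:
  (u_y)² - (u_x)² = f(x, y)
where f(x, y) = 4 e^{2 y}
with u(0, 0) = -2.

Answer: u(x, y) = - 2 e^{y}

Derivation:
Substitute the ansatz u = A e^{y} into the left-hand side.
Derivatives of the ansatz:
  u_y = A e^{y}
  u_x = 0
Term by term:
  (u_y)² = A^{2} e^{2 y}
  -(u_x)² = 0
So the left-hand side equals
  A^{2} e^{2 y}
This must equal f(x, y) = 4 e^{2 y} identically.
Matching coefficients of the independent functions:
  [e^{2 y}]:  A^{2} = 4
These equations allow (A) = (-2) or (2).
Impose the point condition(s):
  u(0, 0) = -2  ⟹  A = -2
Only A = -2 satisfies everything.
Hence u(x, y) = - 2 e^{y}.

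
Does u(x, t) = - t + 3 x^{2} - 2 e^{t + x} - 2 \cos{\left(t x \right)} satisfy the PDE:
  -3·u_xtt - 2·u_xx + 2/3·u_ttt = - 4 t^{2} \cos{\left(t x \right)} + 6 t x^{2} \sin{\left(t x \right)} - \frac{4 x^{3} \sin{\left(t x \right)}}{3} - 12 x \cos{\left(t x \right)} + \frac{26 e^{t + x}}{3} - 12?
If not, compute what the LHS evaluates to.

Evaluate each term of the left-hand side for u = - t + 3 x^{2} - 2 e^{t + x} - 2 \cos{\left(t x \right)}.
Derivatives:
  u_xtt = - 2 t x^{2} \sin{\left(t x \right)} + 4 x \cos{\left(t x \right)} - 2 e^{t} e^{x}
  u_xx = 2 t^{2} \cos{\left(t x \right)} - 2 e^{t} e^{x} + 6
  u_ttt = - 2 x^{3} \sin{\left(t x \right)} - 2 e^{t} e^{x}
Terms:
  -3·u_xtt = 6 t x^{2} \sin{\left(t x \right)} - 12 x \cos{\left(t x \right)} + 6 e^{t + x}
  -2·u_xx = - 4 t^{2} \cos{\left(t x \right)} + 4 e^{t + x} - 12
  2/3·u_ttt = - \frac{4 x^{3} \sin{\left(t x \right)}}{3} - \frac{4 e^{t + x}}{3}
Sum: LHS = - 4 t^{2} \cos{\left(t x \right)} + 6 t x^{2} \sin{\left(t x \right)} - \frac{4 x^{3} \sin{\left(t x \right)}}{3} - 12 x \cos{\left(t x \right)} + \frac{26 e^{t + x}}{3} - 12
This is exactly the given right-hand side, so u is a solution.

Answer: Yes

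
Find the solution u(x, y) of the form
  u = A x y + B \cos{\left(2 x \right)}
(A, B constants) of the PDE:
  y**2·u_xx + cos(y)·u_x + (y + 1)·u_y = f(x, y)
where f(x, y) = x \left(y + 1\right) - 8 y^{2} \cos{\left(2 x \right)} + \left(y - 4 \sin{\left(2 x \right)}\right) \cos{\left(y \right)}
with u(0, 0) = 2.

Substitute the ansatz u = A x y + B \cos{\left(2 x \right)} into the left-hand side.
Derivatives of the ansatz:
  u_xx = - 4 B \cos{\left(2 x \right)}
  u_x = A y - 2 B \sin{\left(2 x \right)}
  u_y = A x
Term by term:
  y**2·u_xx = - 4 B y^{2} \cos{\left(2 x \right)}
  cos(y)·u_x = A y \cos{\left(y \right)} - 2 B \sin{\left(2 x \right)} \cos{\left(y \right)}
  (y + 1)·u_y = A x y + A x
So the left-hand side equals
  A x y + A x + A y \cos{\left(y \right)} - 4 B y^{2} \cos{\left(2 x \right)} - 2 B \sin{\left(2 x \right)} \cos{\left(y \right)}
This must equal f(x, y) identically; expanded, f = x y + x - 8 y^{2} \cos{\left(2 x \right)} + y \cos{\left(y \right)} - 4 \sin{\left(2 x \right)} \cos{\left(y \right)}.
Matching coefficients of the independent functions:
  [x, x y, y \cos{\left(y \right)}]:  A = 1
  [y^{2} \cos{\left(2 x \right)}]:  - 4 B = -8
  [\sin{\left(2 x \right)} \cos{\left(y \right)}]:  - 2 B = -4
Solving: A = 1, B = 2.
Check against the point condition:
  u(0, 0) = 2  ⟹  B = 2  ✓
Hence u(x, y) = x y + 2 \cos{\left(2 x \right)}.

Answer: u(x, y) = x y + 2 \cos{\left(2 x \right)}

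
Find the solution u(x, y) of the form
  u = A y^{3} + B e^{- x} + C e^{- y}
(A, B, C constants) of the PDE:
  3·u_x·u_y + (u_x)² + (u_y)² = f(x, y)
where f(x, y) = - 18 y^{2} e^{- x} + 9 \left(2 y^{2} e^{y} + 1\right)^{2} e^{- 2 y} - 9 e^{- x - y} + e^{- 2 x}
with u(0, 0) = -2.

Substitute the ansatz u = A y^{3} + B e^{- x} + C e^{- y} into the left-hand side.
Derivatives of the ansatz:
  u_x = - B e^{- x}
  u_y = 3 A y^{2} - C e^{- y}
Term by term:
  3·u_x·u_y = - 9 A B y^{2} e^{- x} + 3 B C e^{- x} e^{- y}
  (u_x)² = B^{2} e^{- 2 x}
  (u_y)² = 9 A^{2} y^{4} - 6 A C y^{2} e^{- y} + C^{2} e^{- 2 y}
So the left-hand side equals
  9 A^{2} y^{4} - 9 A B y^{2} e^{- x} - 6 A C y^{2} e^{- y} + B^{2} e^{- 2 x} + 3 B C e^{- x} e^{- y} + C^{2} e^{- 2 y}
This must equal f(x, y) identically; expanded, f = 36 y^{4} + 36 y^{2} e^{- y} - 18 y^{2} e^{- x} + 9 e^{- 2 y} - 9 e^{- x} e^{- y} + e^{- 2 x}.
Matching coefficients of the independent functions:
  [y^{4}]:  9 A^{2} = 36
  [y^{2} e^{- x}]:  - 9 A B = -18
  [y^{2} e^{- y}]:  - 6 A C = 36
  [e^{- x} e^{- y}]:  3 B C = -9
  [e^{- 2 x}]:  B^{2} = 1
  [e^{- 2 y}]:  C^{2} = 9
These equations allow (A, B, C) = (-2, -1, 3) or (2, 1, -3).
Impose the point condition(s):
  u(0, 0) = -2  ⟹  B + C = -2
Only A = 2, B = 1, C = -3 satisfies everything.
Hence u(x, y) = 2 y^{3} - 3 e^{- y} + e^{- x}.

Answer: u(x, y) = 2 y^{3} - 3 e^{- y} + e^{- x}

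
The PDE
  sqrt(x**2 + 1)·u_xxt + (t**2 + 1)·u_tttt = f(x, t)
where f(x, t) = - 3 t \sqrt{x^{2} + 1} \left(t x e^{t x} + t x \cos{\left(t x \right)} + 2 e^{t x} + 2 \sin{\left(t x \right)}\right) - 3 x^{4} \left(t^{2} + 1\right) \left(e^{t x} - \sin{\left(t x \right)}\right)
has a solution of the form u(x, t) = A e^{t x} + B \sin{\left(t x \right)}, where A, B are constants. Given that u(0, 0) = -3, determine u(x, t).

Answer: u(x, t) = - 3 e^{t x} + 3 \sin{\left(t x \right)}

Derivation:
Substitute the ansatz u = A e^{t x} + B \sin{\left(t x \right)} into the left-hand side.
Derivatives of the ansatz:
  u_xxt = A t^{2} x e^{t x} + 2 A t e^{t x} - B t^{2} x \cos{\left(t x \right)} - 2 B t \sin{\left(t x \right)}
  u_tttt = A x^{4} e^{t x} + B x^{4} \sin{\left(t x \right)}
Term by term:
  sqrt(x**2 + 1)·u_xxt = A t^{2} x \sqrt{x^{2} + 1} e^{t x} + 2 A t \sqrt{x^{2} + 1} e^{t x} - B t^{2} x \sqrt{x^{2} + 1} \cos{\left(t x \right)} - 2 B t \sqrt{x^{2} + 1} \sin{\left(t x \right)}
  (t**2 + 1)·u_tttt = A t^{2} x^{4} e^{t x} + A x^{4} e^{t x} + B t^{2} x^{4} \sin{\left(t x \right)} + B x^{4} \sin{\left(t x \right)}
So the left-hand side equals
  A t^{2} x^{4} e^{t x} + A t^{2} x \sqrt{x^{2} + 1} e^{t x} + 2 A t \sqrt{x^{2} + 1} e^{t x} + A x^{4} e^{t x} + B t^{2} x^{4} \sin{\left(t x \right)} - B t^{2} x \sqrt{x^{2} + 1} \cos{\left(t x \right)} - 2 B t \sqrt{x^{2} + 1} \sin{\left(t x \right)} + B x^{4} \sin{\left(t x \right)}
This must equal f(x, t) identically; expanded, f = - 3 t^{2} x^{4} e^{t x} + 3 t^{2} x^{4} \sin{\left(t x \right)} - 3 t^{2} x \sqrt{x^{2} + 1} e^{t x} - 3 t^{2} x \sqrt{x^{2} + 1} \cos{\left(t x \right)} - 6 t \sqrt{x^{2} + 1} e^{t x} - 6 t \sqrt{x^{2} + 1} \sin{\left(t x \right)} - 3 x^{4} e^{t x} + 3 x^{4} \sin{\left(t x \right)}.
Matching coefficients of the independent functions:
  [x^{4} e^{t x}, t^{2} x^{4} e^{t x}, t^{2} x \sqrt{x^{2} + 1} e^{t x}]:  A = -3
  [x^{4} \sin{\left(t x \right)}, t^{2} x^{4} \sin{\left(t x \right)}]:  B = 3
  [t \sqrt{x^{2} + 1} e^{t x}]:  2 A = -6
  [t \sqrt{x^{2} + 1} \sin{\left(t x \right)}]:  - 2 B = -6
  [t^{2} x \sqrt{x^{2} + 1} \cos{\left(t x \right)}]:  - B = -3
Solving: A = -3, B = 3.
Check against the point condition:
  u(0, 0) = -3  ⟹  A = -3  ✓
Hence u(x, t) = - 3 e^{t x} + 3 \sin{\left(t x \right)}.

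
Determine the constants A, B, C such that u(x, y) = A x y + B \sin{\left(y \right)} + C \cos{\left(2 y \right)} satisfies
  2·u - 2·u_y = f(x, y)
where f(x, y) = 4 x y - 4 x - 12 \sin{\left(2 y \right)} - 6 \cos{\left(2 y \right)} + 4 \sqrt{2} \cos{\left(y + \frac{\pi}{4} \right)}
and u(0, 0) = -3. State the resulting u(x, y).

Substitute the ansatz u = A x y + B \sin{\left(y \right)} + C \cos{\left(2 y \right)} into the left-hand side.
Derivatives of the ansatz:
  u_y = A x + B \cos{\left(y \right)} - 2 C \sin{\left(2 y \right)}
Term by term:
  2·u = 2 A x y + 2 B \sin{\left(y \right)} + 2 C \cos{\left(2 y \right)}
  -2·u_y = - 2 A x - 2 B \cos{\left(y \right)} + 4 C \sin{\left(2 y \right)}
So the left-hand side equals
  2 A x y - 2 A x + 2 B \sin{\left(y \right)} - 2 B \cos{\left(y \right)} + 4 C \sin{\left(2 y \right)} + 2 C \cos{\left(2 y \right)}
This must equal f(x, y) identically; expanded, f = 4 x y - 4 x - 4 \sin{\left(y \right)} - 12 \sin{\left(2 y \right)} + 4 \cos{\left(y \right)} - 6 \cos{\left(2 y \right)}.
Matching coefficients of the independent functions:
  [x]:  - 2 A = -4
  [x y]:  2 A = 4
  [\sin{\left(y \right)}]:  2 B = -4
  [\sin{\left(2 y \right)}]:  4 C = -12
  [\cos{\left(y \right)}]:  - 2 B = 4
  [\cos{\left(2 y \right)}]:  2 C = -6
Solving: A = 2, B = -2, C = -3.
Check against the point condition:
  u(0, 0) = -3  ⟹  C = -3  ✓
Hence u(x, y) = 2 x y - 2 \sin{\left(y \right)} - 3 \cos{\left(2 y \right)}.

Answer: u(x, y) = 2 x y - 2 \sin{\left(y \right)} - 3 \cos{\left(2 y \right)}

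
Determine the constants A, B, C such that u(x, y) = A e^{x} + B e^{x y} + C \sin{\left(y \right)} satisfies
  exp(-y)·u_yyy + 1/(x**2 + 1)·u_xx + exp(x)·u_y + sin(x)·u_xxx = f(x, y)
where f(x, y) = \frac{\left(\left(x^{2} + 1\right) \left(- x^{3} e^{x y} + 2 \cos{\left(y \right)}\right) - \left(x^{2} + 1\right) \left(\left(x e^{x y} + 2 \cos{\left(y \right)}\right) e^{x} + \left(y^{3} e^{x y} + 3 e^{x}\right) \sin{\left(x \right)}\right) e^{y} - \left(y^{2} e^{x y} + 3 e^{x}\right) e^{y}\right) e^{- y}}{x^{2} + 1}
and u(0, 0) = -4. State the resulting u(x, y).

Substitute the ansatz u = A e^{x} + B e^{x y} + C \sin{\left(y \right)} into the left-hand side.
Derivatives of the ansatz:
  u_yyy = B x^{3} e^{x y} - C \cos{\left(y \right)}
  u_xx = A e^{x} + B y^{2} e^{x y}
  u_y = B x e^{x y} + C \cos{\left(y \right)}
  u_xxx = A e^{x} + B y^{3} e^{x y}
Term by term:
  exp(-y)·u_yyy = B x^{3} e^{- y} e^{x y} - C e^{- y} \cos{\left(y \right)}
  1/(x**2 + 1)·u_xx = \frac{A e^{x}}{x^{2} + 1} + \frac{B y^{2} e^{x y}}{x^{2} + 1}
  exp(x)·u_y = B x e^{x} e^{x y} + C e^{x} \cos{\left(y \right)}
  sin(x)·u_xxx = A e^{x} \sin{\left(x \right)} + B y^{3} e^{x y} \sin{\left(x \right)}
So the left-hand side equals
  A e^{x} \sin{\left(x \right)} + \frac{A e^{x}}{x^{2} + 1} + B x^{3} e^{- y} e^{x y} + B x e^{x} e^{x y} + B y^{3} e^{x y} \sin{\left(x \right)} + \frac{B y^{2} e^{x y}}{x^{2} + 1} + C e^{x} \cos{\left(y \right)} - C e^{- y} \cos{\left(y \right)}
This must equal f(x, y) identically; expanded, f = - x^{3} e^{- y} e^{x y} - x e^{x} e^{x y} - y^{3} e^{x y} \sin{\left(x \right)} - \frac{y^{2} e^{x y}}{x^{2} + 1} - 3 e^{x} \sin{\left(x \right)} - 2 e^{x} \cos{\left(y \right)} + 2 e^{- y} \cos{\left(y \right)} - \frac{3 e^{x}}{x^{2} + 1}.
Matching coefficients of the independent functions:
  [\frac{e^{x}}{x^{2} + 1}, e^{x} \sin{\left(x \right)}]:  A = -3
  [e^{x} \cos{\left(y \right)}]:  C = -2
  [e^{- y} \cos{\left(y \right)}]:  - C = 2
  [x e^{x} e^{x y}, x^{3} e^{- y} e^{x y}, \frac{y^{2} e^{x y}}{x^{2} + 1}, y^{3} e^{x y} \sin{\left(x \right)}]:  B = -1
Solving: A = -3, B = -1, C = -2.
Check against the point condition:
  u(0, 0) = -4  ⟹  A + B = -4  ✓
Hence u(x, y) = - 3 e^{x} - e^{x y} - 2 \sin{\left(y \right)}.

Answer: u(x, y) = - 3 e^{x} - e^{x y} - 2 \sin{\left(y \right)}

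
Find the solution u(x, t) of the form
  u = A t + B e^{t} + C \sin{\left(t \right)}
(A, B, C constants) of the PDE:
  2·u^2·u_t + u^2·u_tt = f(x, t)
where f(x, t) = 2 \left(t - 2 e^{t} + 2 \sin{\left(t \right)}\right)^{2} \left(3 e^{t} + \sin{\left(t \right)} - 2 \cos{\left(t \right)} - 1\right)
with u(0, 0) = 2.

Answer: u(x, t) = - t + 2 e^{t} - 2 \sin{\left(t \right)}

Derivation:
Substitute the ansatz u = A t + B e^{t} + C \sin{\left(t \right)} into the left-hand side.
Derivatives of the ansatz:
  u_t = A + B e^{t} + C \cos{\left(t \right)}
  u_tt = B e^{t} - C \sin{\left(t \right)}
Term by term:
  2·u^2·u_t = 2 A^{3} t^{2} + 2 A^{2} B t^{2} e^{t} + 4 A^{2} B t e^{t} + 2 A^{2} C t^{2} \cos{\left(t \right)} + 4 A^{2} C t \sin{\left(t \right)} + 4 A B^{2} t e^{2 t} + 2 A B^{2} e^{2 t} + 4 A B C t e^{t} \sin{\left(t \right)} + 4 A B C t e^{t} \cos{\left(t \right)} + 4 A B C e^{t} \sin{\left(t \right)} + 4 A C^{2} t \sin{\left(t \right)} \cos{\left(t \right)} + 2 A C^{2} \sin^{2}{\left(t \right)} + 2 B^{3} e^{3 t} + 4 B^{2} C e^{2 t} \sin{\left(t \right)} + 2 B^{2} C e^{2 t} \cos{\left(t \right)} + 2 B C^{2} e^{t} \sin^{2}{\left(t \right)} + 4 B C^{2} e^{t} \sin{\left(t \right)} \cos{\left(t \right)} + 2 C^{3} \sin^{2}{\left(t \right)} \cos{\left(t \right)}
  u^2·u_tt = A^{2} B t^{2} e^{t} - A^{2} C t^{2} \sin{\left(t \right)} + 2 A B^{2} t e^{2 t} - 2 A C^{2} t \sin^{2}{\left(t \right)} + B^{3} e^{3 t} + B^{2} C e^{2 t} \sin{\left(t \right)} - B C^{2} e^{t} \sin^{2}{\left(t \right)} - C^{3} \sin^{3}{\left(t \right)}
So the left-hand side equals
  2 A^{3} t^{2} + 3 A^{2} B t^{2} e^{t} + 4 A^{2} B t e^{t} - A^{2} C t^{2} \sin{\left(t \right)} + 2 A^{2} C t^{2} \cos{\left(t \right)} + 4 A^{2} C t \sin{\left(t \right)} + 6 A B^{2} t e^{2 t} + 2 A B^{2} e^{2 t} + 4 A B C t e^{t} \sin{\left(t \right)} + 4 A B C t e^{t} \cos{\left(t \right)} + 4 A B C e^{t} \sin{\left(t \right)} - 2 A C^{2} t \sin^{2}{\left(t \right)} + 4 A C^{2} t \sin{\left(t \right)} \cos{\left(t \right)} + 2 A C^{2} \sin^{2}{\left(t \right)} + 3 B^{3} e^{3 t} + 5 B^{2} C e^{2 t} \sin{\left(t \right)} + 2 B^{2} C e^{2 t} \cos{\left(t \right)} + B C^{2} e^{t} \sin^{2}{\left(t \right)} + 4 B C^{2} e^{t} \sin{\left(t \right)} \cos{\left(t \right)} - C^{3} \sin^{3}{\left(t \right)} + 2 C^{3} \sin^{2}{\left(t \right)} \cos{\left(t \right)}
This must equal f(x, t) identically; expanded, f = 6 t^{2} e^{t} + 2 t^{2} \sin{\left(t \right)} - 4 t^{2} \cos{\left(t \right)} - 2 t^{2} - 24 t e^{2 t} + 16 t e^{t} \sin{\left(t \right)} + 16 t e^{t} \cos{\left(t \right)} + 8 t e^{t} + 8 t \sin^{2}{\left(t \right)} - 16 t \sin{\left(t \right)} \cos{\left(t \right)} - 8 t \sin{\left(t \right)} + 24 e^{3 t} - 40 e^{2 t} \sin{\left(t \right)} - 16 e^{2 t} \cos{\left(t \right)} - 8 e^{2 t} + 8 e^{t} \sin^{2}{\left(t \right)} + 32 e^{t} \sin{\left(t \right)} \cos{\left(t \right)} + 16 e^{t} \sin{\left(t \right)} + 8 \sin^{3}{\left(t \right)} - 16 \sin^{2}{\left(t \right)} \cos{\left(t \right)} - 8 \sin^{2}{\left(t \right)}.
Matching coefficients of the independent functions:
(each divided by its leading coefficient; functions giving the same equation are listed together)
  [t^{2}]:  A^{3} + 1 = 0
  [t e^{t}, t^{2} e^{t}]:  A^{2} B - 2 = 0
  [t e^{2 t}, e^{2 t}]:  A B^{2} + 4 = 0
  [t \sin{\left(t \right)}, t^{2} \sin{\left(t \right)}, t^{2} \cos{\left(t \right)}]:  A^{2} C + 2 = 0
  [t \sin^{2}{\left(t \right)}, t \sin{\left(t \right)} \cos{\left(t \right)}, \sin^{2}{\left(t \right)}]:  A C^{2} + 4 = 0
  [e^{t} \sin{\left(t \right)}, t e^{t} \sin{\left(t \right)}, t e^{t} \cos{\left(t \right)}]:  A B C - 4 = 0
  [e^{t} \sin^{2}{\left(t \right)}, e^{t} \sin{\left(t \right)} \cos{\left(t \right)}]:  B C^{2} - 8 = 0
  [e^{2 t} \sin{\left(t \right)}, e^{2 t} \cos{\left(t \right)}]:  B^{2} C + 8 = 0
  [\sin^{2}{\left(t \right)} \cos{\left(t \right)}, \sin^{3}{\left(t \right)}]:  C^{3} + 8 = 0
  [e^{3 t}]:  B^{3} - 8 = 0
Solving: A = -1, B = 2, C = -2.
Check against the point condition:
  u(0, 0) = 2  ⟹  B = 2  ✓
Hence u(x, t) = - t + 2 e^{t} - 2 \sin{\left(t \right)}.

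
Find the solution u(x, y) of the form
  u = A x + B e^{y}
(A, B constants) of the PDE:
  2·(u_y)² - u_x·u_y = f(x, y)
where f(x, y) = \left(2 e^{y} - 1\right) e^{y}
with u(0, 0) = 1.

Substitute the ansatz u = A x + B e^{y} into the left-hand side.
Derivatives of the ansatz:
  u_y = B e^{y}
  u_x = A
Term by term:
  2·(u_y)² = 2 B^{2} e^{2 y}
  -u_x·u_y = - A B e^{y}
So the left-hand side equals
  - A B e^{y} + 2 B^{2} e^{2 y}
This must equal f(x, y) identically; expanded, f = 2 e^{2 y} - e^{y}.
Matching coefficients of the independent functions:
  [e^{y}]:  - A B = -1
  [e^{2 y}]:  2 B^{2} = 2
These equations allow (A, B) = (-1, -1) or (1, 1).
Impose the point condition(s):
  u(0, 0) = 1  ⟹  B = 1
Only A = 1, B = 1 satisfies everything.
Hence u(x, y) = x + e^{y}.

Answer: u(x, y) = x + e^{y}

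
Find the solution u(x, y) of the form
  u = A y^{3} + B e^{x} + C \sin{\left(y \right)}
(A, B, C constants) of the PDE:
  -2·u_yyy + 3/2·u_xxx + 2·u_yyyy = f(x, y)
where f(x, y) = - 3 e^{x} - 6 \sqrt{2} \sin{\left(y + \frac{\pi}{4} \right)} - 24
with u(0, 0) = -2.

Substitute the ansatz u = A y^{3} + B e^{x} + C \sin{\left(y \right)} into the left-hand side.
Derivatives of the ansatz:
  u_yyy = 6 A - C \cos{\left(y \right)}
  u_xxx = B e^{x}
  u_yyyy = C \sin{\left(y \right)}
Term by term:
  -2·u_yyy = - 12 A + 2 C \cos{\left(y \right)}
  3/2·u_xxx = \frac{3 B e^{x}}{2}
  2·u_yyyy = 2 C \sin{\left(y \right)}
So the left-hand side equals
  - 12 A + \frac{3 B e^{x}}{2} + 2 C \sin{\left(y \right)} + 2 C \cos{\left(y \right)}
This must equal f(x, y) identically; expanded, f = - 3 e^{x} - 6 \sin{\left(y \right)} - 6 \cos{\left(y \right)} - 24.
Matching coefficients of the independent functions:
  [constant term]:  - 12 A = -24
  [e^{x}]:  \frac{3 B}{2} = -3
  [\sin{\left(y \right)}, \cos{\left(y \right)}]:  2 C = -6
Solving: A = 2, B = -2, C = -3.
Check against the point condition:
  u(0, 0) = -2  ⟹  B = -2  ✓
Hence u(x, y) = 2 y^{3} - 2 e^{x} - 3 \sin{\left(y \right)}.

Answer: u(x, y) = 2 y^{3} - 2 e^{x} - 3 \sin{\left(y \right)}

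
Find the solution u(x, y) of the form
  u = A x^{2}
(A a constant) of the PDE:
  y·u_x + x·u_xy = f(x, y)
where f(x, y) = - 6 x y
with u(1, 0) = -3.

Substitute the ansatz u = A x^{2} into the left-hand side.
Derivatives of the ansatz:
  u_x = 2 A x
  u_xy = 0
Term by term:
  y·u_x = 2 A x y
  x·u_xy = 0
So the left-hand side equals
  2 A x y
This must equal f(x, y) = - 6 x y identically.
Matching coefficients of the independent functions:
  [x y]:  2 A = -6
Solving: A = -3.
Check against the point condition:
  u(1, 0) = -3  ⟹  A = -3  ✓
Hence u(x, y) = - 3 x^{2}.

Answer: u(x, y) = - 3 x^{2}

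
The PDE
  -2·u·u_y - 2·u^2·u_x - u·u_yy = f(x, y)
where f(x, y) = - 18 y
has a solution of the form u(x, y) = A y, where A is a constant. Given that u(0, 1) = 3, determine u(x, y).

Substitute the ansatz u = A y into the left-hand side.
Derivatives of the ansatz:
  u_y = A
  u_x = 0
  u_yy = 0
Term by term:
  -2·u·u_y = - 2 A^{2} y
  -2·u^2·u_x = 0
  -u·u_yy = 0
So the left-hand side equals
  - 2 A^{2} y
This must equal f(x, y) = - 18 y identically.
Matching coefficients of the independent functions:
  [y]:  - 2 A^{2} = -18
These equations allow (A) = (-3) or (3).
Impose the point condition(s):
  u(0, 1) = 3  ⟹  A = 3
Only A = 3 satisfies everything.
Hence u(x, y) = 3 y.

Answer: u(x, y) = 3 y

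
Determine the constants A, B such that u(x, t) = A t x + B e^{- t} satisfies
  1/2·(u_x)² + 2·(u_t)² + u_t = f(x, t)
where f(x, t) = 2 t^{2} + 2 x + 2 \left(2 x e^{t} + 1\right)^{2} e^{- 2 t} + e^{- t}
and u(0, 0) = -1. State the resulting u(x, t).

Substitute the ansatz u = A t x + B e^{- t} into the left-hand side.
Derivatives of the ansatz:
  u_x = A t
  u_t = A x - B e^{- t}
Term by term:
  1/2·(u_x)² = \frac{A^{2} t^{2}}{2}
  2·(u_t)² = 2 A^{2} x^{2} - 4 A B x e^{- t} + 2 B^{2} e^{- 2 t}
  u_t = A x - B e^{- t}
So the left-hand side equals
  \frac{A^{2} t^{2}}{2} + 2 A^{2} x^{2} - 4 A B x e^{- t} + A x + 2 B^{2} e^{- 2 t} - B e^{- t}
This must equal f(x, t) identically; expanded, f = 2 t^{2} + 8 x^{2} + 2 x + 8 x e^{- t} + e^{- t} + 2 e^{- 2 t}.
Matching coefficients of the independent functions:
  [t^{2}]:  \frac{A^{2}}{2} = 2
  [x]:  A = 2
  [x^{2}]:  2 A^{2} = 8
  [x e^{- t}]:  - 4 A B = 8
  [e^{- 2 t}]:  2 B^{2} = 2
  [e^{- t}]:  - B = 1
Solving: A = 2, B = -1.
Check against the point condition:
  u(0, 0) = -1  ⟹  B = -1  ✓
Hence u(x, t) = 2 t x - e^{- t}.

Answer: u(x, t) = 2 t x - e^{- t}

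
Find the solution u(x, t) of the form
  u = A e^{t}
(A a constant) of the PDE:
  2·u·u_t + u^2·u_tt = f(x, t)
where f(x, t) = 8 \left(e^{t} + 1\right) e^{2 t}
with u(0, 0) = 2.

Substitute the ansatz u = A e^{t} into the left-hand side.
Derivatives of the ansatz:
  u_t = A e^{t}
  u_tt = A e^{t}
Term by term:
  2·u·u_t = 2 A^{2} e^{2 t}
  u^2·u_tt = A^{3} e^{3 t}
So the left-hand side equals
  A^{3} e^{3 t} + 2 A^{2} e^{2 t}
This must equal f(x, t) = 8 \left(e^{t} + 1\right) e^{2 t} identically.
Matching coefficients of the independent functions:
  [e^{2 t}]:  2 A^{2} = 8
  [e^{3 t}]:  A^{3} = 8
Solving: A = 2.
Check against the point condition:
  u(0, 0) = 2  ⟹  A = 2  ✓
Hence u(x, t) = 2 e^{t}.

Answer: u(x, t) = 2 e^{t}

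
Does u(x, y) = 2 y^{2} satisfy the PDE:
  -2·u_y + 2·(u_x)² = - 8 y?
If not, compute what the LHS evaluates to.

Evaluate each term of the left-hand side for u = 2 y^{2}.
Derivatives:
  u_y = 4 y
  u_x = 0
Terms:
  -2·u_y = - 8 y
  2·(u_x)² = 0
Sum: LHS = - 8 y
This is exactly the given right-hand side, so u is a solution.

Answer: Yes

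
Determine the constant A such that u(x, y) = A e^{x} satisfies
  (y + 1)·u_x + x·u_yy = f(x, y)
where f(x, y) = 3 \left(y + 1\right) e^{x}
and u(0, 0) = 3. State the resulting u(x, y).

Substitute the ansatz u = A e^{x} into the left-hand side.
Derivatives of the ansatz:
  u_x = A e^{x}
  u_yy = 0
Term by term:
  (y + 1)·u_x = A y e^{x} + A e^{x}
  x·u_yy = 0
So the left-hand side equals
  A y e^{x} + A e^{x}
This must equal f(x, y) identically; expanded, f = 3 y e^{x} + 3 e^{x}.
Matching coefficients of the independent functions:
  [y e^{x}, e^{x}]:  A = 3
Solving: A = 3.
Check against the point condition:
  u(0, 0) = 3  ⟹  A = 3  ✓
Hence u(x, y) = 3 e^{x}.

Answer: u(x, y) = 3 e^{x}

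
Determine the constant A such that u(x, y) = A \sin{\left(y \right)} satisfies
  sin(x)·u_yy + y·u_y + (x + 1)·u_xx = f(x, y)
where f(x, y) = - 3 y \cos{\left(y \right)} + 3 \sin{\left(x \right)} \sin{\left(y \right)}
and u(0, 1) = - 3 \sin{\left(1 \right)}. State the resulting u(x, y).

Answer: u(x, y) = - 3 \sin{\left(y \right)}

Derivation:
Substitute the ansatz u = A \sin{\left(y \right)} into the left-hand side.
Derivatives of the ansatz:
  u_yy = - A \sin{\left(y \right)}
  u_y = A \cos{\left(y \right)}
  u_xx = 0
Term by term:
  sin(x)·u_yy = - A \sin{\left(x \right)} \sin{\left(y \right)}
  y·u_y = A y \cos{\left(y \right)}
  (x + 1)·u_xx = 0
So the left-hand side equals
  A y \cos{\left(y \right)} - A \sin{\left(x \right)} \sin{\left(y \right)}
This must equal f(x, y) = - 3 y \cos{\left(y \right)} + 3 \sin{\left(x \right)} \sin{\left(y \right)} identically.
Matching coefficients of the independent functions:
  [y \cos{\left(y \right)}]:  A = -3
  [\sin{\left(x \right)} \sin{\left(y \right)}]:  - A = 3
Solving: A = -3.
Check against the point condition:
  u(0, 1) = - 3 \sin{\left(1 \right)}  ⟹  A \sin{\left(1 \right)} = - 3 \sin{\left(1 \right)}  ✓
Hence u(x, y) = - 3 \sin{\left(y \right)}.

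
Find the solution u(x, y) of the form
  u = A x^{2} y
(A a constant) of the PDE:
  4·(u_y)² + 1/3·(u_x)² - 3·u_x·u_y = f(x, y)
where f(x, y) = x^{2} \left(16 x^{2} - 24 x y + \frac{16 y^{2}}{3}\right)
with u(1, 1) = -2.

Substitute the ansatz u = A x^{2} y into the left-hand side.
Derivatives of the ansatz:
  u_y = A x^{2}
  u_x = 2 A x y
Term by term:
  4·(u_y)² = 4 A^{2} x^{4}
  1/3·(u_x)² = \frac{4 A^{2} x^{2} y^{2}}{3}
  -3·u_x·u_y = - 6 A^{2} x^{3} y
So the left-hand side equals
  4 A^{2} x^{4} - 6 A^{2} x^{3} y + \frac{4 A^{2} x^{2} y^{2}}{3}
This must equal f(x, y) identically; expanded, f = 16 x^{4} - 24 x^{3} y + \frac{16 x^{2} y^{2}}{3}.
Matching coefficients of the independent functions:
  [x^{4}]:  4 A^{2} = 16
  [x^{2} y^{2}]:  \frac{4 A^{2}}{3} = \frac{16}{3}
  [x^{3} y]:  - 6 A^{2} = -24
These equations allow (A) = (-2) or (2).
Impose the point condition(s):
  u(1, 1) = -2  ⟹  A = -2
Only A = -2 satisfies everything.
Hence u(x, y) = - 2 x^{2} y.

Answer: u(x, y) = - 2 x^{2} y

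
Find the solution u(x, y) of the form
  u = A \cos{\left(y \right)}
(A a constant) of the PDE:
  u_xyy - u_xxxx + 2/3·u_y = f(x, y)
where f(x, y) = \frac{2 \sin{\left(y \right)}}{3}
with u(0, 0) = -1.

Substitute the ansatz u = A \cos{\left(y \right)} into the left-hand side.
Derivatives of the ansatz:
  u_xyy = 0
  u_xxxx = 0
  u_y = - A \sin{\left(y \right)}
Term by term:
  u_xyy = 0
  -u_xxxx = 0
  2/3·u_y = - \frac{2 A \sin{\left(y \right)}}{3}
So the left-hand side equals
  - \frac{2 A \sin{\left(y \right)}}{3}
This must equal f(x, y) = \frac{2 \sin{\left(y \right)}}{3} identically.
Matching coefficients of the independent functions:
  [\sin{\left(y \right)}]:  - \frac{2 A}{3} = \frac{2}{3}
Solving: A = -1.
Check against the point condition:
  u(0, 0) = -1  ⟹  A = -1  ✓
Hence u(x, y) = - \cos{\left(y \right)}.

Answer: u(x, y) = - \cos{\left(y \right)}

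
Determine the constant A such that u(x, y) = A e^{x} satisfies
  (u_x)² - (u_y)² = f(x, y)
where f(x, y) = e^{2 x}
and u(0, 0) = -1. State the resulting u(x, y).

Substitute the ansatz u = A e^{x} into the left-hand side.
Derivatives of the ansatz:
  u_x = A e^{x}
  u_y = 0
Term by term:
  (u_x)² = A^{2} e^{2 x}
  -(u_y)² = 0
So the left-hand side equals
  A^{2} e^{2 x}
This must equal f(x, y) = e^{2 x} identically.
Matching coefficients of the independent functions:
  [e^{2 x}]:  A^{2} = 1
These equations allow (A) = (-1) or (1).
Impose the point condition(s):
  u(0, 0) = -1  ⟹  A = -1
Only A = -1 satisfies everything.
Hence u(x, y) = - e^{x}.

Answer: u(x, y) = - e^{x}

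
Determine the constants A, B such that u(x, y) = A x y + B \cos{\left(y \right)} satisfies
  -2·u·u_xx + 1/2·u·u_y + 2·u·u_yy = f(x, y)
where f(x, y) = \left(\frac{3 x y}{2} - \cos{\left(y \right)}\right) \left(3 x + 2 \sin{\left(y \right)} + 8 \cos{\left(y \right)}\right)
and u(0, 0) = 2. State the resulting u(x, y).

Substitute the ansatz u = A x y + B \cos{\left(y \right)} into the left-hand side.
Derivatives of the ansatz:
  u_xx = 0
  u_y = A x - B \sin{\left(y \right)}
  u_yy = - B \cos{\left(y \right)}
Term by term:
  -2·u·u_xx = 0
  1/2·u·u_y = \frac{A^{2} x^{2} y}{2} - \frac{A B x y \sin{\left(y \right)}}{2} + \frac{A B x \cos{\left(y \right)}}{2} - \frac{B^{2} \sin{\left(y \right)} \cos{\left(y \right)}}{2}
  2·u·u_yy = - 2 A B x y \cos{\left(y \right)} - 2 B^{2} \cos^{2}{\left(y \right)}
So the left-hand side equals
  \frac{A^{2} x^{2} y}{2} - \frac{A B x y \sin{\left(y \right)}}{2} - 2 A B x y \cos{\left(y \right)} + \frac{A B x \cos{\left(y \right)}}{2} - \frac{B^{2} \sin{\left(y \right)} \cos{\left(y \right)}}{2} - 2 B^{2} \cos^{2}{\left(y \right)}
This must equal f(x, y) identically; expanded, f = \frac{9 x^{2} y}{2} + 3 x y \sin{\left(y \right)} + 12 x y \cos{\left(y \right)} - 3 x \cos{\left(y \right)} - 2 \sin{\left(y \right)} \cos{\left(y \right)} - 8 \cos^{2}{\left(y \right)}.
Matching coefficients of the independent functions:
  [x \cos{\left(y \right)}]:  \frac{A B}{2} = -3
  [x^{2} y]:  \frac{A^{2}}{2} = \frac{9}{2}
  [\sin{\left(y \right)} \cos{\left(y \right)}]:  - \frac{B^{2}}{2} = -2
  [x y \sin{\left(y \right)}]:  - \frac{A B}{2} = 3
  [x y \cos{\left(y \right)}]:  - 2 A B = 12
  [\cos^{2}{\left(y \right)}]:  - 2 B^{2} = -8
These equations allow (A, B) = (-3, 2) or (3, -2).
Impose the point condition(s):
  u(0, 0) = 2  ⟹  B = 2
Only A = -3, B = 2 satisfies everything.
Hence u(x, y) = - 3 x y + 2 \cos{\left(y \right)}.

Answer: u(x, y) = - 3 x y + 2 \cos{\left(y \right)}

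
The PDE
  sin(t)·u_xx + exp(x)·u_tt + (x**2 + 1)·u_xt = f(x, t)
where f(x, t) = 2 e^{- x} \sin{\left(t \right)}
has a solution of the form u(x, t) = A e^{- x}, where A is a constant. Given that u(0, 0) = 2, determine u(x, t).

Answer: u(x, t) = 2 e^{- x}

Derivation:
Substitute the ansatz u = A e^{- x} into the left-hand side.
Derivatives of the ansatz:
  u_xx = A e^{- x}
  u_tt = 0
  u_xt = 0
Term by term:
  sin(t)·u_xx = A e^{- x} \sin{\left(t \right)}
  exp(x)·u_tt = 0
  (x**2 + 1)·u_xt = 0
So the left-hand side equals
  A e^{- x} \sin{\left(t \right)}
This must equal f(x, t) = 2 e^{- x} \sin{\left(t \right)} identically.
Matching coefficients of the independent functions:
  [e^{- x} \sin{\left(t \right)}]:  A = 2
Solving: A = 2.
Check against the point condition:
  u(0, 0) = 2  ⟹  A = 2  ✓
Hence u(x, t) = 2 e^{- x}.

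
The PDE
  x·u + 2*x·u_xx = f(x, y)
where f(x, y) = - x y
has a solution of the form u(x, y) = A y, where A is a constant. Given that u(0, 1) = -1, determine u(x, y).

Substitute the ansatz u = A y into the left-hand side.
Derivatives of the ansatz:
  u_xx = 0
Term by term:
  x·u = A x y
  2*x·u_xx = 0
So the left-hand side equals
  A x y
This must equal f(x, y) = - x y identically.
Matching coefficients of the independent functions:
  [x y]:  A = -1
Solving: A = -1.
Check against the point condition:
  u(0, 1) = -1  ⟹  A = -1  ✓
Hence u(x, y) = - y.

Answer: u(x, y) = - y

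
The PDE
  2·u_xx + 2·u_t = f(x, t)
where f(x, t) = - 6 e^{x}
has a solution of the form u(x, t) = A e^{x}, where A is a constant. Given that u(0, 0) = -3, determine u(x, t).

Answer: u(x, t) = - 3 e^{x}

Derivation:
Substitute the ansatz u = A e^{x} into the left-hand side.
Derivatives of the ansatz:
  u_xx = A e^{x}
  u_t = 0
Term by term:
  2·u_xx = 2 A e^{x}
  2·u_t = 0
So the left-hand side equals
  2 A e^{x}
This must equal f(x, t) = - 6 e^{x} identically.
Matching coefficients of the independent functions:
  [e^{x}]:  2 A = -6
Solving: A = -3.
Check against the point condition:
  u(0, 0) = -3  ⟹  A = -3  ✓
Hence u(x, t) = - 3 e^{x}.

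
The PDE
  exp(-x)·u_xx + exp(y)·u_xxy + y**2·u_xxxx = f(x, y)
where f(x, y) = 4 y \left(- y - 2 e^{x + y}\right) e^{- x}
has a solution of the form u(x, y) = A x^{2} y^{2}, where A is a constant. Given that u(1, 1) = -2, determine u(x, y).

Substitute the ansatz u = A x^{2} y^{2} into the left-hand side.
Derivatives of the ansatz:
  u_xx = 2 A y^{2}
  u_xxy = 4 A y
  u_xxxx = 0
Term by term:
  exp(-x)·u_xx = 2 A y^{2} e^{- x}
  exp(y)·u_xxy = 4 A y e^{y}
  y**2·u_xxxx = 0
So the left-hand side equals
  2 A y^{2} e^{- x} + 4 A y e^{y}
This must equal f(x, y) identically; expanded, f = - 4 y^{2} e^{- x} - 8 y e^{y}.
Matching coefficients of the independent functions:
  [y e^{y}]:  4 A = -8
  [y^{2} e^{- x}]:  2 A = -4
Solving: A = -2.
Check against the point condition:
  u(1, 1) = -2  ⟹  A = -2  ✓
Hence u(x, y) = - 2 x^{2} y^{2}.

Answer: u(x, y) = - 2 x^{2} y^{2}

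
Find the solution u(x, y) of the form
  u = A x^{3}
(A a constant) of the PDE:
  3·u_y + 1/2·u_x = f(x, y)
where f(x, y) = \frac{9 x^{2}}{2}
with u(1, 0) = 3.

Answer: u(x, y) = 3 x^{3}

Derivation:
Substitute the ansatz u = A x^{3} into the left-hand side.
Derivatives of the ansatz:
  u_y = 0
  u_x = 3 A x^{2}
Term by term:
  3·u_y = 0
  1/2·u_x = \frac{3 A x^{2}}{2}
So the left-hand side equals
  \frac{3 A x^{2}}{2}
This must equal f(x, y) = \frac{9 x^{2}}{2} identically.
Matching coefficients of the independent functions:
  [x^{2}]:  \frac{3 A}{2} = \frac{9}{2}
Solving: A = 3.
Check against the point condition:
  u(1, 0) = 3  ⟹  A = 3  ✓
Hence u(x, y) = 3 x^{3}.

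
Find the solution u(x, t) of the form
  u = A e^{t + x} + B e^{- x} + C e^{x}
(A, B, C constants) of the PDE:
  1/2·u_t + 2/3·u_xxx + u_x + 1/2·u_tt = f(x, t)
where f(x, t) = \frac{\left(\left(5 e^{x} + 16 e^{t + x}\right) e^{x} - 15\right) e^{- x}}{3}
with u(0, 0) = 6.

Substitute the ansatz u = A e^{t + x} + B e^{- x} + C e^{x} into the left-hand side.
Derivatives of the ansatz:
  u_t = A e^{t} e^{x}
  u_xxx = A e^{t} e^{x} - B e^{- x} + C e^{x}
  u_x = A e^{t} e^{x} - B e^{- x} + C e^{x}
  u_tt = A e^{t} e^{x}
Term by term:
  1/2·u_t = \frac{A e^{t} e^{x}}{2}
  2/3·u_xxx = \frac{2 A e^{t} e^{x}}{3} - \frac{2 B e^{- x}}{3} + \frac{2 C e^{x}}{3}
  u_x = A e^{t} e^{x} - B e^{- x} + C e^{x}
  1/2·u_tt = \frac{A e^{t} e^{x}}{2}
So the left-hand side equals
  \frac{8 A e^{t} e^{x}}{3} - \frac{5 B e^{- x}}{3} + \frac{5 C e^{x}}{3}
This must equal f(x, t) identically; expanded, f = \frac{16 e^{t} e^{x}}{3} + \frac{5 e^{x}}{3} - 5 e^{- x}.
Matching coefficients of the independent functions:
  [e^{t} e^{x}]:  \frac{8 A}{3} = \frac{16}{3}
  [e^{- x}]:  - \frac{5 B}{3} = -5
  [e^{x}]:  \frac{5 C}{3} = \frac{5}{3}
Solving: A = 2, B = 3, C = 1.
Check against the point condition:
  u(0, 0) = 6  ⟹  A + B + C = 6  ✓
Hence u(x, t) = e^{x} + 2 e^{t + x} + 3 e^{- x}.

Answer: u(x, t) = e^{x} + 2 e^{t + x} + 3 e^{- x}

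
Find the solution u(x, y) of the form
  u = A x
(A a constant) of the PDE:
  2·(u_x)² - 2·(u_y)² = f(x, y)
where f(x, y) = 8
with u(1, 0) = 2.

Answer: u(x, y) = 2 x

Derivation:
Substitute the ansatz u = A x into the left-hand side.
Derivatives of the ansatz:
  u_x = A
  u_y = 0
Term by term:
  2·(u_x)² = 2 A^{2}
  -2·(u_y)² = 0
So the left-hand side equals
  2 A^{2}
This must equal f(x, y) = 8 identically.
Matching coefficients of the independent functions:
  [constant term]:  2 A^{2} = 8
These equations allow (A) = (-2) or (2).
Impose the point condition(s):
  u(1, 0) = 2  ⟹  A = 2
Only A = 2 satisfies everything.
Hence u(x, y) = 2 x.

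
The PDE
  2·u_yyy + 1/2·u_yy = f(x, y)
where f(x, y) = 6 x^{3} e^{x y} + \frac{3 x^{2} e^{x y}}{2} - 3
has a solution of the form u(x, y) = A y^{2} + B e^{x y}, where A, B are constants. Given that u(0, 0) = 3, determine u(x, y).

Substitute the ansatz u = A y^{2} + B e^{x y} into the left-hand side.
Derivatives of the ansatz:
  u_yyy = B x^{3} e^{x y}
  u_yy = 2 A + B x^{2} e^{x y}
Term by term:
  2·u_yyy = 2 B x^{3} e^{x y}
  1/2·u_yy = A + \frac{B x^{2} e^{x y}}{2}
So the left-hand side equals
  A + 2 B x^{3} e^{x y} + \frac{B x^{2} e^{x y}}{2}
This must equal f(x, y) = 6 x^{3} e^{x y} + \frac{3 x^{2} e^{x y}}{2} - 3 identically.
Matching coefficients of the independent functions:
  [constant term]:  A = -3
  [x^{2} e^{x y}]:  \frac{B}{2} = \frac{3}{2}
  [x^{3} e^{x y}]:  2 B = 6
Solving: A = -3, B = 3.
Check against the point condition:
  u(0, 0) = 3  ⟹  B = 3  ✓
Hence u(x, y) = - 3 y^{2} + 3 e^{x y}.

Answer: u(x, y) = - 3 y^{2} + 3 e^{x y}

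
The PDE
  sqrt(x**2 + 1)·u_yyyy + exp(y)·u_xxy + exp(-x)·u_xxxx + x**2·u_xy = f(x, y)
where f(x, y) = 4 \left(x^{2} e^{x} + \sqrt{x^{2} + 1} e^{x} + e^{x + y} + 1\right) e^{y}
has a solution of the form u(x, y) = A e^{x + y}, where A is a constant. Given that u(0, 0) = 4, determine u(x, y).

Substitute the ansatz u = A e^{x + y} into the left-hand side.
Derivatives of the ansatz:
  u_yyyy = A e^{x} e^{y}
  u_xxy = A e^{x} e^{y}
  u_xxxx = A e^{x} e^{y}
  u_xy = A e^{x} e^{y}
Term by term:
  sqrt(x**2 + 1)·u_yyyy = A \sqrt{x^{2} + 1} e^{x} e^{y}
  exp(y)·u_xxy = A e^{x} e^{2 y}
  exp(-x)·u_xxxx = A e^{y}
  x**2·u_xy = A x^{2} e^{x} e^{y}
So the left-hand side equals
  A x^{2} e^{x} e^{y} + A \sqrt{x^{2} + 1} e^{x} e^{y} + A e^{x} e^{2 y} + A e^{y}
This must equal f(x, y) identically; expanded, f = 4 x^{2} e^{x} e^{y} + 4 \sqrt{x^{2} + 1} e^{x} e^{y} + 4 e^{x} e^{2 y} + 4 e^{y}.
Matching coefficients of the independent functions:
  [e^{x} e^{2 y}, x^{2} e^{x} e^{y}, \sqrt{x^{2} + 1} e^{x} e^{y}, e^{y}]:  A = 4
Solving: A = 4.
Check against the point condition:
  u(0, 0) = 4  ⟹  A = 4  ✓
Hence u(x, y) = 4 e^{x + y}.

Answer: u(x, y) = 4 e^{x + y}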